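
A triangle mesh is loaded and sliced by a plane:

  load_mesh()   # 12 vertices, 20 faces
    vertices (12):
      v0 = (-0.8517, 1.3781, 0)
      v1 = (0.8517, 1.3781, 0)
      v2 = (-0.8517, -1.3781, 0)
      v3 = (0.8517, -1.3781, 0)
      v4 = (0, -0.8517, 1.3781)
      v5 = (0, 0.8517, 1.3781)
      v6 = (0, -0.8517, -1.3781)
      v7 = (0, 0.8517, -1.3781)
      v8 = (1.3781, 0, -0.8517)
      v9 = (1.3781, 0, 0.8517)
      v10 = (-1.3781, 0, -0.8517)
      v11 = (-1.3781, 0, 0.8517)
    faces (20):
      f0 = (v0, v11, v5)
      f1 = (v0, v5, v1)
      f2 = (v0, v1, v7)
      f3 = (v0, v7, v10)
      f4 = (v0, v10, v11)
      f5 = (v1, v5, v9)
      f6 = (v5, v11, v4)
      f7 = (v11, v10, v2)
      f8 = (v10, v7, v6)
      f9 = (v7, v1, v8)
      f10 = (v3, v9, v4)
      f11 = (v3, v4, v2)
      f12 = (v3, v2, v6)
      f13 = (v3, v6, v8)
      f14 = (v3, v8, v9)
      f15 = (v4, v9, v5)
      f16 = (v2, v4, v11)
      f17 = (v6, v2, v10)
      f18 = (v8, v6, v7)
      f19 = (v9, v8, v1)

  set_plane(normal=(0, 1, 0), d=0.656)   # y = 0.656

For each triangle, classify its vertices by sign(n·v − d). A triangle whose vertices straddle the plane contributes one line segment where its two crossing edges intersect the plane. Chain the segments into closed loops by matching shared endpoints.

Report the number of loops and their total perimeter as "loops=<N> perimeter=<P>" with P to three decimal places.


loops=1 perimeter=7.728

Straddling triangles (10 of 20):
  (v0,v11,v5) [+-+] → (-1.12752, 0.656, 0.446276)–(-0.316654, 0.656, 1.25715)  len=1.1467
  (v0,v7,v10) [++-] → (-0.316654, 0.656, -1.25715)–(-1.12752, 0.656, -0.446276)  len=1.1467
  (v0,v10,v11) [+--] → (-1.12752, 0.656, -0.446276)–(-1.12752, 0.656, 0.446276)  len=0.8926
  (v1,v5,v9) [++-] → (0.316654, 0.656, 1.25715)–(1.12752, 0.656, 0.446276)  len=1.1467
  (v5,v11,v4) [+--] → (-0.316654, 0.656, 1.25715)–(0, 0.656, 1.3781)  len=0.3390
  (v10,v7,v6) [-+-] → (-0.316654, 0.656, -1.25715)–(0, 0.656, -1.3781)  len=0.3390
  (v7,v1,v8) [++-] → (1.12752, 0.656, -0.446276)–(0.316654, 0.656, -1.25715)  len=1.1467
  (v4,v9,v5) [--+] → (0.316654, 0.656, 1.25715)–(0, 0.656, 1.3781)  len=0.3390
  (v8,v6,v7) [--+] → (0, 0.656, -1.3781)–(0.316654, 0.656, -1.25715)  len=0.3390
  (v9,v8,v1) [--+] → (1.12752, 0.656, -0.446276)–(1.12752, 0.656, 0.446276)  len=0.8926

Chained into 1 loop(s):
  loop 1: 10 segments, perimeter = 7.7280
Total perimeter = 7.728


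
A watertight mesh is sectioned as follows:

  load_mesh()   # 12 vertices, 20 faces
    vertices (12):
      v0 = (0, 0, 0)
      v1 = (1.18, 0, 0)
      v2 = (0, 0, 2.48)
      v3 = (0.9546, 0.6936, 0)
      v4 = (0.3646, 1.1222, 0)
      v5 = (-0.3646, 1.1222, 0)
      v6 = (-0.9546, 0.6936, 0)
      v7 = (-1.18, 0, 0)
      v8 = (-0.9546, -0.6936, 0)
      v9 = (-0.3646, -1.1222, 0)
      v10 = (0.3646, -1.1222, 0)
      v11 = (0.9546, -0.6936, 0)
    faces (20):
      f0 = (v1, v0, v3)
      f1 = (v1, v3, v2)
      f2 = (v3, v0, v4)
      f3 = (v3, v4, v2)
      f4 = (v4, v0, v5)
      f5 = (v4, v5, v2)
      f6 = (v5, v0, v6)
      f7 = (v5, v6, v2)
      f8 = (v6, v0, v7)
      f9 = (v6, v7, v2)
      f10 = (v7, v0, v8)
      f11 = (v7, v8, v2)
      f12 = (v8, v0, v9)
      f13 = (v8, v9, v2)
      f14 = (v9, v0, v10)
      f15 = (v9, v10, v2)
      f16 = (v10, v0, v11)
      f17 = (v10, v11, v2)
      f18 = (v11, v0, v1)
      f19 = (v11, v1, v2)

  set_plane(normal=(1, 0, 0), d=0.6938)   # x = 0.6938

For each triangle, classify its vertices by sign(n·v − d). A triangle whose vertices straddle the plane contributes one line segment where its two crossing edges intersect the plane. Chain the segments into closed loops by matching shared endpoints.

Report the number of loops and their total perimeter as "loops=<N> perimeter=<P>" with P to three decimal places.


Straddling triangles (8 of 20):
  (v1,v0,v3) [+-+] → (0.6938, 0, 0)–(0.6938, 0.504106, 0)  len=0.5041
  (v1,v3,v2) [++-] → (0.6938, 0.504106, 0.677545)–(0.6938, 0, 1.02184)  len=0.6105
  (v3,v0,v4) [+--] → (0.6938, 0.504106, 0)–(0.6938, 0.883056, 0)  len=0.3789
  (v3,v4,v2) [+--] → (0.6938, 0.883056, 0)–(0.6938, 0.504106, 0.677545)  len=0.7763
  (v10,v0,v11) [--+] → (0.6938, -0.504106, 0)–(0.6938, -0.883056, 0)  len=0.3789
  (v10,v11,v2) [-+-] → (0.6938, -0.883056, 0)–(0.6938, -0.504106, 0.677545)  len=0.7763
  (v11,v0,v1) [+-+] → (0.6938, -0.504106, 0)–(0.6938, 0, 0)  len=0.5041
  (v11,v1,v2) [++-] → (0.6938, 0, 1.02184)–(0.6938, -0.504106, 0.677545)  len=0.6105

Chained into 1 loop(s):
  loop 1: 8 segments, perimeter = 4.5397
Total perimeter = 4.540

loops=1 perimeter=4.540


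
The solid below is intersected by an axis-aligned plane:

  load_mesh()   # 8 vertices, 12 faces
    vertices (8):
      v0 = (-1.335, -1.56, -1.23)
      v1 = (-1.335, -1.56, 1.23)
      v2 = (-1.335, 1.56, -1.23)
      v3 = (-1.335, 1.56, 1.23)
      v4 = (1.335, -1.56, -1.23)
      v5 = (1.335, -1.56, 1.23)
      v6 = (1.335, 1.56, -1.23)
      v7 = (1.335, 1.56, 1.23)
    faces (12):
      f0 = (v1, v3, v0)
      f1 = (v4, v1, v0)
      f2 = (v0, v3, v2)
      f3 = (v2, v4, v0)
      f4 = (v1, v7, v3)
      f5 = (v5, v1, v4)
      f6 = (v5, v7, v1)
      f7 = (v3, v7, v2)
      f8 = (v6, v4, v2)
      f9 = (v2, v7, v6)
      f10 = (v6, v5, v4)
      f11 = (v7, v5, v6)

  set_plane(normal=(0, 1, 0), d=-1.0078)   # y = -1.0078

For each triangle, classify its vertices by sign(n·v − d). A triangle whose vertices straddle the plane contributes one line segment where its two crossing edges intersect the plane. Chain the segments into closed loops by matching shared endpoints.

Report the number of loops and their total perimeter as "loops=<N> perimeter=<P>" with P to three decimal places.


Straddling triangles (8 of 12):
  (v1,v3,v0) [-+-] → (-1.335, -1.0078, 1.23)–(-1.335, -1.0078, -0.794612)  len=2.0246
  (v0,v3,v2) [-++] → (-1.335, -1.0078, -0.794612)–(-1.335, -1.0078, -1.23)  len=0.4354
  (v2,v4,v0) [+--] → (0.862444, -1.0078, -1.23)–(-1.335, -1.0078, -1.23)  len=2.1974
  (v1,v7,v3) [-++] → (-0.862444, -1.0078, 1.23)–(-1.335, -1.0078, 1.23)  len=0.4726
  (v5,v7,v1) [-+-] → (1.335, -1.0078, 1.23)–(-0.862444, -1.0078, 1.23)  len=2.1974
  (v6,v4,v2) [+-+] → (1.335, -1.0078, -1.23)–(0.862444, -1.0078, -1.23)  len=0.4726
  (v6,v5,v4) [+--] → (1.335, -1.0078, 0.794612)–(1.335, -1.0078, -1.23)  len=2.0246
  (v7,v5,v6) [+-+] → (1.335, -1.0078, 1.23)–(1.335, -1.0078, 0.794612)  len=0.4354

Chained into 1 loop(s):
  loop 1: 8 segments, perimeter = 10.2600
Total perimeter = 10.260

loops=1 perimeter=10.260


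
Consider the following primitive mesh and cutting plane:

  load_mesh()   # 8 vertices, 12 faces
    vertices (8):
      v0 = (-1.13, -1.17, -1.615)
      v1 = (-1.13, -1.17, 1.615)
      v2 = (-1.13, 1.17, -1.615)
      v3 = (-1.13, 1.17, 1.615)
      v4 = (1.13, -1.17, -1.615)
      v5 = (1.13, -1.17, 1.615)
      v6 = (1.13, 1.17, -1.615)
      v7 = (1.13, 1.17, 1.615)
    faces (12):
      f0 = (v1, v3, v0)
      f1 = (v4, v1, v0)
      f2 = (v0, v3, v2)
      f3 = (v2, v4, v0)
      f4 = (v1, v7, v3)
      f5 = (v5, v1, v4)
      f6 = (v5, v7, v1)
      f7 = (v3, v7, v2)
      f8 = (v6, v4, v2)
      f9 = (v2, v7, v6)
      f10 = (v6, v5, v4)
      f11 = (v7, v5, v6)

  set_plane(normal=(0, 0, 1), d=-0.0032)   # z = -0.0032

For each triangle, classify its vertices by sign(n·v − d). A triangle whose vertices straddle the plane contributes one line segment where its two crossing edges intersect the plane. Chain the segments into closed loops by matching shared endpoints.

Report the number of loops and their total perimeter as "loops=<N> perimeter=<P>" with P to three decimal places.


Straddling triangles (8 of 12):
  (v1,v3,v0) [++-] → (-1.13, -0.00231827, -0.0032)–(-1.13, -1.17, -0.0032)  len=1.1677
  (v4,v1,v0) [-+-] → (0.00223901, -1.17, -0.0032)–(-1.13, -1.17, -0.0032)  len=1.1322
  (v0,v3,v2) [-+-] → (-1.13, -0.00231827, -0.0032)–(-1.13, 1.17, -0.0032)  len=1.1723
  (v5,v1,v4) [++-] → (0.00223901, -1.17, -0.0032)–(1.13, -1.17, -0.0032)  len=1.1278
  (v3,v7,v2) [++-] → (-0.00223901, 1.17, -0.0032)–(-1.13, 1.17, -0.0032)  len=1.1278
  (v2,v7,v6) [-+-] → (-0.00223901, 1.17, -0.0032)–(1.13, 1.17, -0.0032)  len=1.1322
  (v6,v5,v4) [-+-] → (1.13, 0.00231827, -0.0032)–(1.13, -1.17, -0.0032)  len=1.1723
  (v7,v5,v6) [++-] → (1.13, 0.00231827, -0.0032)–(1.13, 1.17, -0.0032)  len=1.1677

Chained into 1 loop(s):
  loop 1: 8 segments, perimeter = 9.2000
Total perimeter = 9.200

loops=1 perimeter=9.200


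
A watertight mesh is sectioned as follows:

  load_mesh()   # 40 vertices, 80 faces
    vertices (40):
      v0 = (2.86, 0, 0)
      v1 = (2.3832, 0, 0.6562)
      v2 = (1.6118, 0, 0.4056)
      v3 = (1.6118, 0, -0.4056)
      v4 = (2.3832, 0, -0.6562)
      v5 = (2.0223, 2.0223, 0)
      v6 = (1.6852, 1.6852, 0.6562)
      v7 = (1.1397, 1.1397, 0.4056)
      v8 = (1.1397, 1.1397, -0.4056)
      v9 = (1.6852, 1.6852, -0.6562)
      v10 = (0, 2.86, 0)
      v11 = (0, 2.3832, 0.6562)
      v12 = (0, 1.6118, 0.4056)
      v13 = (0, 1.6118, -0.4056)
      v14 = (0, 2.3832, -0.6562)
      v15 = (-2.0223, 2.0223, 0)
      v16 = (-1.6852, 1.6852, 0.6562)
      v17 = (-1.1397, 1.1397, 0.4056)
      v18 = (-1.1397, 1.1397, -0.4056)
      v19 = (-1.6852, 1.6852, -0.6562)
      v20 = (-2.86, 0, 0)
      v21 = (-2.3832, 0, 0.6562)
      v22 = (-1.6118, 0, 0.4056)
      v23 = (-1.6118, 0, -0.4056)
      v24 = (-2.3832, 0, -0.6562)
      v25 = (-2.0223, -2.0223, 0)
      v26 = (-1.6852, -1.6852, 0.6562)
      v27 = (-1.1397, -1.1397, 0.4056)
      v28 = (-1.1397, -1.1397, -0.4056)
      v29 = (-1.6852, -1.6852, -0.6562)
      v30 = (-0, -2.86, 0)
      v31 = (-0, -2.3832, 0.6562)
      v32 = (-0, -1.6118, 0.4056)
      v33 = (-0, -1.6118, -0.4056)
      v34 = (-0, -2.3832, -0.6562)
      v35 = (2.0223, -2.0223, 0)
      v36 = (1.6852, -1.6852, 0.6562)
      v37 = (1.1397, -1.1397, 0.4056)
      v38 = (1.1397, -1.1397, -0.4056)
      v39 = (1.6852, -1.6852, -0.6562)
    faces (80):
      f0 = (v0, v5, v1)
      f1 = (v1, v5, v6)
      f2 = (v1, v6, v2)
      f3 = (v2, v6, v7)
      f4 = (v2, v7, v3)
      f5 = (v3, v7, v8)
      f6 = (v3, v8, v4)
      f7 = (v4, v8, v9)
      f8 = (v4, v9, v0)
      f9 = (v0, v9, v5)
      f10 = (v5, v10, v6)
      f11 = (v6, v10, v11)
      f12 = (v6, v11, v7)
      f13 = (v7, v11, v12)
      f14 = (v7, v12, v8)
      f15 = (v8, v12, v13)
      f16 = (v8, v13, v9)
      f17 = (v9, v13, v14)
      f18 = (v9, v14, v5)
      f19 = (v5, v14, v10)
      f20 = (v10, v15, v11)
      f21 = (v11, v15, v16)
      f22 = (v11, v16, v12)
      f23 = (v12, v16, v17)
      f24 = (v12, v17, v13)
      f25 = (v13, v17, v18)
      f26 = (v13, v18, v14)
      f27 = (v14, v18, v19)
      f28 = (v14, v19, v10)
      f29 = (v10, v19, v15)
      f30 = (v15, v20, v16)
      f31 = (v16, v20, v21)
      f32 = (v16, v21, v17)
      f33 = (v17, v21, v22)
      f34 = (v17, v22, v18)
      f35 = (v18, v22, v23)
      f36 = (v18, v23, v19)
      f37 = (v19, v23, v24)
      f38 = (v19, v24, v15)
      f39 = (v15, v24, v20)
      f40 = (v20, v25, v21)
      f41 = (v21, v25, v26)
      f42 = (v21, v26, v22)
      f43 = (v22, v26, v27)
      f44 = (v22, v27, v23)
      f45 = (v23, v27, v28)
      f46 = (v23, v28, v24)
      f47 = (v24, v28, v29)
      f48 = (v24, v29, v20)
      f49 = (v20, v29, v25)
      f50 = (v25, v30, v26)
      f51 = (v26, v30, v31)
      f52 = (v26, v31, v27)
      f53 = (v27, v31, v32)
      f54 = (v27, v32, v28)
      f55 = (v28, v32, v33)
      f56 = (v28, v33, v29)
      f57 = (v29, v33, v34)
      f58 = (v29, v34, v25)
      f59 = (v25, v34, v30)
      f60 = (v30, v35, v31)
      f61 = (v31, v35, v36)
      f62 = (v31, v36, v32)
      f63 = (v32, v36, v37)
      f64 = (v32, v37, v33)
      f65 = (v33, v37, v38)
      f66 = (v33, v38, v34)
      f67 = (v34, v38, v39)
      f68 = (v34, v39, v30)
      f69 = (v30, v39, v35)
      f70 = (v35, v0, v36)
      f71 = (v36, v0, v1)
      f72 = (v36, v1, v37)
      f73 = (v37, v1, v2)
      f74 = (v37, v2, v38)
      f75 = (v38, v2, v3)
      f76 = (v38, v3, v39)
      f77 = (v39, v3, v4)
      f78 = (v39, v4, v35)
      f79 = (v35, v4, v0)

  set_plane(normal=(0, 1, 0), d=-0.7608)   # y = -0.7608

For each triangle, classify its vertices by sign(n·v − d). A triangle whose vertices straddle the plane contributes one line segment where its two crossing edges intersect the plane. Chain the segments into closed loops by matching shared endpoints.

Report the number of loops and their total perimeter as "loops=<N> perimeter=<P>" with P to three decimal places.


loops=2 perimeter=8.111

Straddling triangles (20 of 80):
  (v20,v25,v21) [+-+] → (-2.54485, -0.7608, 0)–(-2.24743, -0.7608, 0.409334)  len=0.5060
  (v21,v25,v26) [+--] → (-2.24743, -0.7608, 0.409334)–(-2.06808, -0.7608, 0.6562)  len=0.3051
  (v21,v26,v22) [+-+] → (-2.06808, -0.7608, 0.6562)–(-1.64494, -0.7608, 0.518736)  len=0.4449
  (v22,v26,v27) [+--] → (-1.64494, -0.7608, 0.518736)–(-1.29665, -0.7608, 0.4056)  len=0.3662
  (v22,v27,v23) [+-+] → (-1.29665, -0.7608, 0.4056)–(-1.29665, -0.7608, 0.135912)  len=0.2697
  (v23,v27,v28) [+--] → (-1.29665, -0.7608, 0.135912)–(-1.29665, -0.7608, -0.4056)  len=0.5415
  (v23,v28,v24) [+-+] → (-1.29665, -0.7608, -0.4056)–(-1.55311, -0.7608, -0.488913)  len=0.2696
  (v24,v28,v29) [+--] → (-1.55311, -0.7608, -0.488913)–(-2.06808, -0.7608, -0.6562)  len=0.5415
  (v24,v29,v20) [+-+] → (-2.06808, -0.7608, -0.6562)–(-2.32963, -0.7608, -0.296248)  len=0.4449
  (v20,v29,v25) [+--] → (-2.32963, -0.7608, -0.296248)–(-2.54485, -0.7608, 0)  len=0.3662
  (v35,v0,v36) [-+-] → (2.54485, -0.7608, 0)–(2.32963, -0.7608, 0.296248)  len=0.3662
  (v36,v0,v1) [-++] → (2.32963, -0.7608, 0.296248)–(2.06808, -0.7608, 0.6562)  len=0.4449
  (v36,v1,v37) [-+-] → (2.06808, -0.7608, 0.6562)–(1.55311, -0.7608, 0.488913)  len=0.5415
  (v37,v1,v2) [-++] → (1.55311, -0.7608, 0.488913)–(1.29665, -0.7608, 0.4056)  len=0.2696
  (v37,v2,v38) [-+-] → (1.29665, -0.7608, 0.4056)–(1.29665, -0.7608, -0.135912)  len=0.5415
  (v38,v2,v3) [-++] → (1.29665, -0.7608, -0.135912)–(1.29665, -0.7608, -0.4056)  len=0.2697
  (v38,v3,v39) [-+-] → (1.29665, -0.7608, -0.4056)–(1.64494, -0.7608, -0.518736)  len=0.3662
  (v39,v3,v4) [-++] → (1.64494, -0.7608, -0.518736)–(2.06808, -0.7608, -0.6562)  len=0.4449
  (v39,v4,v35) [-+-] → (2.06808, -0.7608, -0.6562)–(2.24743, -0.7608, -0.409334)  len=0.3051
  (v35,v4,v0) [-++] → (2.24743, -0.7608, -0.409334)–(2.54485, -0.7608, 0)  len=0.5060

Chained into 2 loop(s):
  loop 1: 10 segments, perimeter = 4.0557
  loop 2: 10 segments, perimeter = 4.0557
Total perimeter = 8.111


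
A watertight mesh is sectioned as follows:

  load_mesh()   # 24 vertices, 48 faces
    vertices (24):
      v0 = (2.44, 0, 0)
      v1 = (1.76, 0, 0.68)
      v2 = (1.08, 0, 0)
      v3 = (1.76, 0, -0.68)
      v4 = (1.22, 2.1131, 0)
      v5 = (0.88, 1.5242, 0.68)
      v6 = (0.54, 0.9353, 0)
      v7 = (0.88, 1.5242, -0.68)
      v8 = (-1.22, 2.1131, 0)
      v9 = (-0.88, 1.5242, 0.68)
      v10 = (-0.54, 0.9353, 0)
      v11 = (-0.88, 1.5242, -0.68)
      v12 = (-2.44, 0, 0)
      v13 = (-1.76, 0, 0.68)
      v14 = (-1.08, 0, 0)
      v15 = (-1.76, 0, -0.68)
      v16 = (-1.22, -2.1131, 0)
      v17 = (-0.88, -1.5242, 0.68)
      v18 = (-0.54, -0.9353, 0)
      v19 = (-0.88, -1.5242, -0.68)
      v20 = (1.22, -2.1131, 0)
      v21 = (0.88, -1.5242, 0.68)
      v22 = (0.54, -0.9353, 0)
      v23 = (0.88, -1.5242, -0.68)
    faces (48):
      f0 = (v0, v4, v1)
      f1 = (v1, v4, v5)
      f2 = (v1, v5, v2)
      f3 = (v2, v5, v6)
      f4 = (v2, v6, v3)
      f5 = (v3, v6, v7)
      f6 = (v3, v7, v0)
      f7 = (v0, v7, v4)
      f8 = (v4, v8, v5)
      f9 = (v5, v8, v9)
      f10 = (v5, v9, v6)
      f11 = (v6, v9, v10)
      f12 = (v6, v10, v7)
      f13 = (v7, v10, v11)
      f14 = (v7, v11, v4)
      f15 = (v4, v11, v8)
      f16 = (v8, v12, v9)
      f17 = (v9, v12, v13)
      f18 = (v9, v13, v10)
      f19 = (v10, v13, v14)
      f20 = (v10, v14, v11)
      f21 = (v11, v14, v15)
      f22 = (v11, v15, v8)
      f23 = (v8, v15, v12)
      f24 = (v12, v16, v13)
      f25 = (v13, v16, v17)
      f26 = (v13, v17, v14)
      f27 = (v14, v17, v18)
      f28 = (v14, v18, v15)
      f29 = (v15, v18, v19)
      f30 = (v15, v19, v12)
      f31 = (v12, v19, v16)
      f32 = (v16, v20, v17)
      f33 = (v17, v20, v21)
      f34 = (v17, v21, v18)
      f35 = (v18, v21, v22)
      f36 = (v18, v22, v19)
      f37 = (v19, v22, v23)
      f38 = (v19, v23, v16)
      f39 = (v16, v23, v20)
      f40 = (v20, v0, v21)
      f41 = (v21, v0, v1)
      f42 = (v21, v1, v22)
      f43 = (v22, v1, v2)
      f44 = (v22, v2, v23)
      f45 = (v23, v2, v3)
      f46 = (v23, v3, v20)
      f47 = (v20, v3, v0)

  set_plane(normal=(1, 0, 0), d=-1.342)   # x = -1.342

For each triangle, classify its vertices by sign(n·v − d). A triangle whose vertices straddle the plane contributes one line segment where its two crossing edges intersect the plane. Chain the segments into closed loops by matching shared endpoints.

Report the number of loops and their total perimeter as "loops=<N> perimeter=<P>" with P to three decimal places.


Straddling triangles (14 of 48):
  (v8,v12,v9) [+-+] → (-1.342, 1.90179, 0)–(-1.342, 1.0728, 0.478615)  len=0.9572
  (v9,v12,v13) [+--] → (-1.342, 1.0728, 0.478615)–(-1.342, 0.723995, 0.68)  len=0.4028
  (v9,v13,v10) [+-+] → (-1.342, 0.723995, 0.68)–(-1.342, 0.320455, 0.447016)  len=0.4660
  (v10,v13,v14) [+-+] → (-1.342, 0.320455, 0.447016)–(-1.342, 0, 0.262)  len=0.3700
  (v11,v14,v15) [++-] → (-1.342, 0, -0.262)–(-1.342, 0.723995, -0.68)  len=0.8360
  (v11,v15,v8) [+-+] → (-1.342, 0.723995, -0.68)–(-1.342, 1.6357, -0.15363)  len=1.0527
  (v8,v15,v12) [+--] → (-1.342, 1.6357, -0.15363)–(-1.342, 1.90179, 0)  len=0.3073
  (v12,v16,v13) [-+-] → (-1.342, -1.90179, 0)–(-1.342, -1.6357, 0.15363)  len=0.3073
  (v13,v16,v17) [-++] → (-1.342, -1.6357, 0.15363)–(-1.342, -0.723995, 0.68)  len=1.0527
  (v13,v17,v14) [-++] → (-1.342, -0.723995, 0.68)–(-1.342, 0, 0.262)  len=0.8360
  (v14,v18,v15) [++-] → (-1.342, -0.320455, -0.447016)–(-1.342, 0, -0.262)  len=0.3700
  (v15,v18,v19) [-++] → (-1.342, -0.320455, -0.447016)–(-1.342, -0.723995, -0.68)  len=0.4660
  (v15,v19,v12) [-+-] → (-1.342, -0.723995, -0.68)–(-1.342, -1.0728, -0.478615)  len=0.4028
  (v12,v19,v16) [-++] → (-1.342, -1.0728, -0.478615)–(-1.342, -1.90179, 0)  len=0.9572

Chained into 1 loop(s):
  loop 1: 14 segments, perimeter = 8.7840
Total perimeter = 8.784

loops=1 perimeter=8.784


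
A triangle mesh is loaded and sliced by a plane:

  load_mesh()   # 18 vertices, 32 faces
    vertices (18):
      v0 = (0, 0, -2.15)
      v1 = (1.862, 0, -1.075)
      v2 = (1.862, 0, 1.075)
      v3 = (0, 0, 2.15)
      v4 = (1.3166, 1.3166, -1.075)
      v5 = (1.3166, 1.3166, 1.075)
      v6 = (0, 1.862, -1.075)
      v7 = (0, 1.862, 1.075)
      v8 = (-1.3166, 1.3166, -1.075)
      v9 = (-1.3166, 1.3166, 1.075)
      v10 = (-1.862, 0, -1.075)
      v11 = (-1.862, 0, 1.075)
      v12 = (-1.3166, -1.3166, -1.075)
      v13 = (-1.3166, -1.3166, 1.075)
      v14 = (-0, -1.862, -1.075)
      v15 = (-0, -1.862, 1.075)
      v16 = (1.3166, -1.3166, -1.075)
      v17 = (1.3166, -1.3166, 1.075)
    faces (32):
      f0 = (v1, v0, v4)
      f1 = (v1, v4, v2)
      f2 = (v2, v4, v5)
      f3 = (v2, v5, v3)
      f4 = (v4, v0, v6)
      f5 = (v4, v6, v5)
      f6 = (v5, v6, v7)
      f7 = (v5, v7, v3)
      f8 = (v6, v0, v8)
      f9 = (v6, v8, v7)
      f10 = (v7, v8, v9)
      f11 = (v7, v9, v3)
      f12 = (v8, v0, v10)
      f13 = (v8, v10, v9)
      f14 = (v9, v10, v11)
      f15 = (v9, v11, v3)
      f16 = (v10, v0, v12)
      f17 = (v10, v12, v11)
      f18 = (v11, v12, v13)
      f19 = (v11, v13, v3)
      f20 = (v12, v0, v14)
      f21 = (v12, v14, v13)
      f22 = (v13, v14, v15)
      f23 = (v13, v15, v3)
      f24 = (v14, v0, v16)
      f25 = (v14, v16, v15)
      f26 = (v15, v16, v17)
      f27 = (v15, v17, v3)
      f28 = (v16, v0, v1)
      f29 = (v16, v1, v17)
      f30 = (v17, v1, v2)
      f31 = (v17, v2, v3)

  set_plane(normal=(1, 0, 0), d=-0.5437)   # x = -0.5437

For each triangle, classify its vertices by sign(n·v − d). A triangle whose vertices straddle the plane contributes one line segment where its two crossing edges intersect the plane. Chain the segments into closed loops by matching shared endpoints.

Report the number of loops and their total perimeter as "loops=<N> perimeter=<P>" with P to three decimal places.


Straddling triangles (12 of 32):
  (v6,v0,v8) [++-] → (-0.5437, 0.5437, -1.70607)–(-0.5437, 1.63677, -1.075)  len=1.2622
  (v6,v8,v7) [+-+] → (-0.5437, 1.63677, -1.075)–(-0.5437, 1.63677, 0.187141)  len=1.2621
  (v7,v8,v9) [+--] → (-0.5437, 1.63677, 0.187141)–(-0.5437, 1.63677, 1.075)  len=0.8879
  (v7,v9,v3) [+-+] → (-0.5437, 1.63677, 1.075)–(-0.5437, 0.5437, 1.70607)  len=1.2622
  (v8,v0,v10) [-+-] → (-0.5437, 0.5437, -1.70607)–(-0.5437, 0, -1.8361)  len=0.5590
  (v9,v11,v3) [--+] → (-0.5437, 0, 1.8361)–(-0.5437, 0.5437, 1.70607)  len=0.5590
  (v10,v0,v12) [-+-] → (-0.5437, 0, -1.8361)–(-0.5437, -0.5437, -1.70607)  len=0.5590
  (v11,v13,v3) [--+] → (-0.5437, -0.5437, 1.70607)–(-0.5437, 0, 1.8361)  len=0.5590
  (v12,v0,v14) [-++] → (-0.5437, -0.5437, -1.70607)–(-0.5437, -1.63677, -1.075)  len=1.2622
  (v12,v14,v13) [-+-] → (-0.5437, -1.63677, -1.075)–(-0.5437, -1.63677, -0.187141)  len=0.8879
  (v13,v14,v15) [-++] → (-0.5437, -1.63677, -0.187141)–(-0.5437, -1.63677, 1.075)  len=1.2621
  (v13,v15,v3) [-++] → (-0.5437, -1.63677, 1.075)–(-0.5437, -0.5437, 1.70607)  len=1.2622

Chained into 1 loop(s):
  loop 1: 12 segments, perimeter = 11.5848
Total perimeter = 11.585

loops=1 perimeter=11.585


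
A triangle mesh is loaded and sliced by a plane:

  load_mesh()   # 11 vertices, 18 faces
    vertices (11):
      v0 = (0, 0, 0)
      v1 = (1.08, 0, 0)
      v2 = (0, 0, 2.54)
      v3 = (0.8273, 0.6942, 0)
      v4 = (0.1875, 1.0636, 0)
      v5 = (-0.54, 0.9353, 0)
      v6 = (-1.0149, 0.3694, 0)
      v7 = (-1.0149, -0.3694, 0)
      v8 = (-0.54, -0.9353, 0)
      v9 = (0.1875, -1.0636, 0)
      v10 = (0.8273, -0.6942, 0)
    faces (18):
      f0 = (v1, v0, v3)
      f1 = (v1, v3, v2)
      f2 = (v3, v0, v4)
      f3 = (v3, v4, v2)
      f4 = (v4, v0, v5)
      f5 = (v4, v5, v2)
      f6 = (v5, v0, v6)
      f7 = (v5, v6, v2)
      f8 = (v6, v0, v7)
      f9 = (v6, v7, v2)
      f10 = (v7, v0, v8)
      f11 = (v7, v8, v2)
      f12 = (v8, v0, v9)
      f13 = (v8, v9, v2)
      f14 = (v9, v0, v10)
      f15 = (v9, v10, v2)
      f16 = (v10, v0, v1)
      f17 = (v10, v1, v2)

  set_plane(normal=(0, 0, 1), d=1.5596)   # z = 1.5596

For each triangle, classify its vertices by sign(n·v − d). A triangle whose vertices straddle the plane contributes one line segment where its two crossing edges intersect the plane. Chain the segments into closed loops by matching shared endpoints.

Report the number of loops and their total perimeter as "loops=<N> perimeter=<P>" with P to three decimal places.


Straddling triangles (9 of 18):
  (v1,v3,v2) [--+] → (0.319325, 0.26795, 1.5596)–(0.416863, 0, 1.5596)  len=0.2852
  (v3,v4,v2) [--+] → (0.072372, 0.410533, 1.5596)–(0.319325, 0.26795, 1.5596)  len=0.2852
  (v4,v5,v2) [--+] → (-0.208431, 0.361011, 1.5596)–(0.072372, 0.410533, 1.5596)  len=0.2851
  (v5,v6,v2) [--+] → (-0.391735, 0.142583, 1.5596)–(-0.208431, 0.361011, 1.5596)  len=0.2852
  (v6,v7,v2) [--+] → (-0.391735, -0.142583, 1.5596)–(-0.391735, 0.142583, 1.5596)  len=0.2852
  (v7,v8,v2) [--+] → (-0.208431, -0.361011, 1.5596)–(-0.391735, -0.142583, 1.5596)  len=0.2852
  (v8,v9,v2) [--+] → (0.072372, -0.410533, 1.5596)–(-0.208431, -0.361011, 1.5596)  len=0.2851
  (v9,v10,v2) [--+] → (0.319325, -0.26795, 1.5596)–(0.072372, -0.410533, 1.5596)  len=0.2852
  (v10,v1,v2) [--+] → (0.416863, 0, 1.5596)–(0.319325, -0.26795, 1.5596)  len=0.2852

Chained into 1 loop(s):
  loop 1: 9 segments, perimeter = 2.5664
Total perimeter = 2.566

loops=1 perimeter=2.566


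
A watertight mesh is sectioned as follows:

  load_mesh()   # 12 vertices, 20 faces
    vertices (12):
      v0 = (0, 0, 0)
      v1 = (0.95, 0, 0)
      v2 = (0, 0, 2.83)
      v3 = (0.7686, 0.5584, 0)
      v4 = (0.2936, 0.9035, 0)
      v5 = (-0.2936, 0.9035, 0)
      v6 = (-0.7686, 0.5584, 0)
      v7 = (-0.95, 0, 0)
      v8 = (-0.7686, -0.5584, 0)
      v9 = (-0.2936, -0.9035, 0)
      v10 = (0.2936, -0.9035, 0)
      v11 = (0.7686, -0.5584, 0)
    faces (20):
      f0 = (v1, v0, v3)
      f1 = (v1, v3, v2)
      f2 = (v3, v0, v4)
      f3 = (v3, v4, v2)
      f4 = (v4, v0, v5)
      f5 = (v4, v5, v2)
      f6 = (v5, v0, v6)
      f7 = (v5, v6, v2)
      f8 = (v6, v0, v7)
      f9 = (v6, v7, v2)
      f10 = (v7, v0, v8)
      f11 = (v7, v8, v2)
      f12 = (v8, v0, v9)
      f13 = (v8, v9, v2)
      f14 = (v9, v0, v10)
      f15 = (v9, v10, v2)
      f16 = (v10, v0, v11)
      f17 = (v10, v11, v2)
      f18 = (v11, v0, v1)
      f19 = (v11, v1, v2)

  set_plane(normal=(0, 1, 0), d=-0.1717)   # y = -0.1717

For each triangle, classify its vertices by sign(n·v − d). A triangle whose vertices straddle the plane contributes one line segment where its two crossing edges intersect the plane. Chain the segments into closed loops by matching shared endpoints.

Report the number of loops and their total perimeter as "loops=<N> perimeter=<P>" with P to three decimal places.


loops=1 perimeter=6.791

Straddling triangles (10 of 20):
  (v7,v0,v8) [++-] → (-0.236333, -0.1717, 0)–(-0.894222, -0.1717, 0)  len=0.6579
  (v7,v8,v2) [+-+] → (-0.894222, -0.1717, 0)–(-0.236333, -0.1717, 1.95982)  len=2.0673
  (v8,v0,v9) [-+-] → (-0.236333, -0.1717, 0)–(-0.0557954, -0.1717, 0)  len=0.1805
  (v8,v9,v2) [--+] → (-0.0557954, -0.1717, 2.29219)–(-0.236333, -0.1717, 1.95982)  len=0.3782
  (v9,v0,v10) [-+-] → (-0.0557954, -0.1717, 0)–(0.0557954, -0.1717, 0)  len=0.1116
  (v9,v10,v2) [--+] → (0.0557954, -0.1717, 2.29219)–(-0.0557954, -0.1717, 2.29219)  len=0.1116
  (v10,v0,v11) [-+-] → (0.0557954, -0.1717, 0)–(0.236333, -0.1717, 0)  len=0.1805
  (v10,v11,v2) [--+] → (0.236333, -0.1717, 1.95982)–(0.0557954, -0.1717, 2.29219)  len=0.3782
  (v11,v0,v1) [-++] → (0.236333, -0.1717, 0)–(0.894222, -0.1717, 0)  len=0.6579
  (v11,v1,v2) [-++] → (0.894222, -0.1717, 0)–(0.236333, -0.1717, 1.95982)  len=2.0673

Chained into 1 loop(s):
  loop 1: 10 segments, perimeter = 6.7911
Total perimeter = 6.791


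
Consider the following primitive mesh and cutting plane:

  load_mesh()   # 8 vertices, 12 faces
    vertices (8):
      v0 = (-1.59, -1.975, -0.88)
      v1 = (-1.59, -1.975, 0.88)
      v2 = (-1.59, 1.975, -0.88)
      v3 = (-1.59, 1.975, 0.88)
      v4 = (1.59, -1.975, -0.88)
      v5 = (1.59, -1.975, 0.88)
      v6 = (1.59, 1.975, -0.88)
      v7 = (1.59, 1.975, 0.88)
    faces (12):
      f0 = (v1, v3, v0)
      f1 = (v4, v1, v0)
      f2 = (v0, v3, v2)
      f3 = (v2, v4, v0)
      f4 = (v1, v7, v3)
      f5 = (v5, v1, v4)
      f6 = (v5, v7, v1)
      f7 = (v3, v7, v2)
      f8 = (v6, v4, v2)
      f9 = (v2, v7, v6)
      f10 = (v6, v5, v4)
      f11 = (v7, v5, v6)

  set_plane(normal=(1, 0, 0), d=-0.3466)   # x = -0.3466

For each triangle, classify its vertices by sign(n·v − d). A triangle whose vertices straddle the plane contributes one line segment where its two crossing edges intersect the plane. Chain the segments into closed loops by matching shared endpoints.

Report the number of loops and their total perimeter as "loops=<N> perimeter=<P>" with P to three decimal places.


Straddling triangles (8 of 12):
  (v4,v1,v0) [+--] → (-0.3466, -1.975, 0.191829)–(-0.3466, -1.975, -0.88)  len=1.0718
  (v2,v4,v0) [-+-] → (-0.3466, 0.430525, -0.88)–(-0.3466, -1.975, -0.88)  len=2.4055
  (v1,v7,v3) [-+-] → (-0.3466, -0.430525, 0.88)–(-0.3466, 1.975, 0.88)  len=2.4055
  (v5,v1,v4) [+-+] → (-0.3466, -1.975, 0.88)–(-0.3466, -1.975, 0.191829)  len=0.6882
  (v5,v7,v1) [++-] → (-0.3466, -0.430525, 0.88)–(-0.3466, -1.975, 0.88)  len=1.5445
  (v3,v7,v2) [-+-] → (-0.3466, 1.975, 0.88)–(-0.3466, 1.975, -0.191829)  len=1.0718
  (v6,v4,v2) [++-] → (-0.3466, 0.430525, -0.88)–(-0.3466, 1.975, -0.88)  len=1.5445
  (v2,v7,v6) [-++] → (-0.3466, 1.975, -0.191829)–(-0.3466, 1.975, -0.88)  len=0.6882

Chained into 1 loop(s):
  loop 1: 8 segments, perimeter = 11.4200
Total perimeter = 11.420

loops=1 perimeter=11.420


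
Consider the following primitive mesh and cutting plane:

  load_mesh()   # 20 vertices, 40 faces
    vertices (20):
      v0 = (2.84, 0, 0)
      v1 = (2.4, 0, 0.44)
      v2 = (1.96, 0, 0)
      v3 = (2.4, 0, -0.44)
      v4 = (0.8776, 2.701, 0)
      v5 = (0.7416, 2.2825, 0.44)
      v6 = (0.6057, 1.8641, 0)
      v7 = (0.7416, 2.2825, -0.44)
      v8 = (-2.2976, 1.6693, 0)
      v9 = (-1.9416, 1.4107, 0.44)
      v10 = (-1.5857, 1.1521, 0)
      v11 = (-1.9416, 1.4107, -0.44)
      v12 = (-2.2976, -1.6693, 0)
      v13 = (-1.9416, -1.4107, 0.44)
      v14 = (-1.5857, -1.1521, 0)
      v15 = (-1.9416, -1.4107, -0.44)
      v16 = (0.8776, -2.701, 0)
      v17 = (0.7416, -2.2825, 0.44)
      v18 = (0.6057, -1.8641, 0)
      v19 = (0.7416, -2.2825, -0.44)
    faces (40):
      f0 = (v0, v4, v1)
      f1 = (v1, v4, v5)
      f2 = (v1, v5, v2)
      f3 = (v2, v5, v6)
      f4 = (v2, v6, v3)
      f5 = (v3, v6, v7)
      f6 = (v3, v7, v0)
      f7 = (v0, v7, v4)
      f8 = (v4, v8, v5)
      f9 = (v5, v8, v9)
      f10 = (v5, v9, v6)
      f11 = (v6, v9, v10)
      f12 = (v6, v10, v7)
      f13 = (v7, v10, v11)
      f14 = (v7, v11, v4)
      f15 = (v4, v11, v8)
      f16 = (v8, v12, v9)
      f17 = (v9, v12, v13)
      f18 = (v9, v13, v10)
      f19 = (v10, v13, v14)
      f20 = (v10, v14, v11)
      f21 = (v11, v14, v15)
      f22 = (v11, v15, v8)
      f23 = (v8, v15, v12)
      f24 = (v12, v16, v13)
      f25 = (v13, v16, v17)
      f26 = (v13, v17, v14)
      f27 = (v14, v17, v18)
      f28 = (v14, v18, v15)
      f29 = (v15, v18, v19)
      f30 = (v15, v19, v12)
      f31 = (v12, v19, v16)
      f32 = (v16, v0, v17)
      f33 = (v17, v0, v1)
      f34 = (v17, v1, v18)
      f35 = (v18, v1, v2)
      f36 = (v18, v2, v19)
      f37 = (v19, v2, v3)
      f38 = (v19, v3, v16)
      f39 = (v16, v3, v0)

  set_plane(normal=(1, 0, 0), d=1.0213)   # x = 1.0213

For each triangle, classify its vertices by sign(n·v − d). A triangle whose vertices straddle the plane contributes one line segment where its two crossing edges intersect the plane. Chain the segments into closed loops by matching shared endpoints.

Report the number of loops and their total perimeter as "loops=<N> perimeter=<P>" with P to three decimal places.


loops=2 perimeter=5.988

Straddling triangles (16 of 40):
  (v0,v4,v1) [+-+] → (1.0213, 2.50321, 0)–(1.0213, 2.44605, 0.0415318)  len=0.0707
  (v1,v4,v5) [+--] → (1.0213, 2.44605, 0.0415318)–(1.0213, 1.89754, 0.44)  len=0.6780
  (v1,v5,v2) [+-+] → (1.0213, 1.89754, 0.44)–(1.0213, 1.75852, 0.338992)  len=0.1718
  (v2,v5,v6) [+--] → (1.0213, 1.75852, 0.338992)–(1.0213, 1.29206, 0)  len=0.5766
  (v2,v6,v3) [+-+] → (1.0213, 1.29206, 0)–(1.0213, 1.43233, -0.101914)  len=0.1734
  (v3,v6,v7) [+--] → (1.0213, 1.43233, -0.101914)–(1.0213, 1.89754, -0.44)  len=0.5751
  (v3,v7,v0) [+-+] → (1.0213, 1.89754, -0.44)–(1.0213, 1.97826, -0.381352)  len=0.0998
  (v0,v7,v4) [+--] → (1.0213, 1.97826, -0.381352)–(1.0213, 2.50321, 0)  len=0.6488
  (v16,v0,v17) [-+-] → (1.0213, -2.50321, 0)–(1.0213, -1.97826, 0.381352)  len=0.6488
  (v17,v0,v1) [-++] → (1.0213, -1.97826, 0.381352)–(1.0213, -1.89754, 0.44)  len=0.0998
  (v17,v1,v18) [-+-] → (1.0213, -1.89754, 0.44)–(1.0213, -1.43233, 0.101914)  len=0.5751
  (v18,v1,v2) [-++] → (1.0213, -1.43233, 0.101914)–(1.0213, -1.29206, 0)  len=0.1734
  (v18,v2,v19) [-+-] → (1.0213, -1.29206, 0)–(1.0213, -1.75852, -0.338992)  len=0.5766
  (v19,v2,v3) [-++] → (1.0213, -1.75852, -0.338992)–(1.0213, -1.89754, -0.44)  len=0.1718
  (v19,v3,v16) [-+-] → (1.0213, -1.89754, -0.44)–(1.0213, -2.44605, -0.0415318)  len=0.6780
  (v16,v3,v0) [-++] → (1.0213, -2.44605, -0.0415318)–(1.0213, -2.50321, 0)  len=0.0707

Chained into 2 loop(s):
  loop 1: 8 segments, perimeter = 2.9942
  loop 2: 8 segments, perimeter = 2.9942
Total perimeter = 5.988


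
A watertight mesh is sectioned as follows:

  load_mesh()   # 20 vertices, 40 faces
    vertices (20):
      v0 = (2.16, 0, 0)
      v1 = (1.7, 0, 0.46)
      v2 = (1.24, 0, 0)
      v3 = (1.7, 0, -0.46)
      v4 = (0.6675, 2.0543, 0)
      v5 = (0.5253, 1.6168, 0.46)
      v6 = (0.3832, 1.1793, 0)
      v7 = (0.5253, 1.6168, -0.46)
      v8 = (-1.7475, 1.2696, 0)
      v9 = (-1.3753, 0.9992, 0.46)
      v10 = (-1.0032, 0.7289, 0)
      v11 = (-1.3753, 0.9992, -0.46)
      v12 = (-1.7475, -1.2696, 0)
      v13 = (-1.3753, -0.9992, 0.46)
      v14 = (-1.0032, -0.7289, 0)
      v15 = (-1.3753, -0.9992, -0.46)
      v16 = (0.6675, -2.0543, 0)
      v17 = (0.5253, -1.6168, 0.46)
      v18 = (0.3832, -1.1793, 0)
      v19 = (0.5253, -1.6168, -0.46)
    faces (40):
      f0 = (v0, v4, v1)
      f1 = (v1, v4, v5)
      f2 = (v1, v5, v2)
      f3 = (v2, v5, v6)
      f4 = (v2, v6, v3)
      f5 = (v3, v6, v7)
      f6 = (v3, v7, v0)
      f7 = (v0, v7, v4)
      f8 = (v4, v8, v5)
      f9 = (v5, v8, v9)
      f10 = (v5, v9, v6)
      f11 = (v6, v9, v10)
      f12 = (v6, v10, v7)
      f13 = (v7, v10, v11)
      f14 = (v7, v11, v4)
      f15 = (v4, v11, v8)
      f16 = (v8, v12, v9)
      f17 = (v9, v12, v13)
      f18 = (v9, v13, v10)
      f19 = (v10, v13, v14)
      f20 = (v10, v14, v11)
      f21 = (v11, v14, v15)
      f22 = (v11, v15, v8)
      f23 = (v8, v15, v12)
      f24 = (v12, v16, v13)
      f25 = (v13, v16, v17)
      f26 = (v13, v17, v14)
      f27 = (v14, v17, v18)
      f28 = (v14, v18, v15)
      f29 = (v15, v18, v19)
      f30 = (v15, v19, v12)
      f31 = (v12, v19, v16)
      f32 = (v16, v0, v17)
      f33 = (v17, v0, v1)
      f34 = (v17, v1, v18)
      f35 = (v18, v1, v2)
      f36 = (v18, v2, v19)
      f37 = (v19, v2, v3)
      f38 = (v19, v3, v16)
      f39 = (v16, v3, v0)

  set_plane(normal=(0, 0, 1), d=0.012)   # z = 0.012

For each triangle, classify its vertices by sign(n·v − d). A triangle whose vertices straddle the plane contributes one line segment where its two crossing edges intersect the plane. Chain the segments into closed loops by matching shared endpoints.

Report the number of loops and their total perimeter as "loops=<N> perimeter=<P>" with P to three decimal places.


loops=2 perimeter=19.985

Straddling triangles (20 of 40):
  (v0,v4,v1) [--+] → (0.694435, 2.00071, 0.012)–(2.148, 0, 0.012)  len=2.4730
  (v1,v4,v5) [+-+] → (0.694435, 2.00071, 0.012)–(0.66379, 2.04289, 0.012)  len=0.0521
  (v1,v5,v2) [++-] → (1.22136, 0.0421774, 0.012)–(1.252, 0, 0.012)  len=0.0521
  (v2,v5,v6) [-+-] → (1.22136, 0.0421774, 0.012)–(0.386907, 1.19071, 0.012)  len=1.4197
  (v4,v8,v5) [--+] → (-1.68821, 1.27866, 0.012)–(0.66379, 2.04289, 0.012)  len=2.4730
  (v5,v8,v9) [+-+] → (-1.68821, 1.27866, 0.012)–(-1.73779, 1.26255, 0.012)  len=0.0521
  (v5,v9,v6) [++-] → (0.337326, 1.1746, 0.012)–(0.386907, 1.19071, 0.012)  len=0.0521
  (v6,v9,v10) [-+-] → (0.337326, 1.1746, 0.012)–(-1.01291, 0.735951, 0.012)  len=1.4197
  (v8,v12,v9) [--+] → (-1.73779, -1.21041, 0.012)–(-1.73779, 1.26255, 0.012)  len=2.4730
  (v9,v12,v13) [+-+] → (-1.73779, -1.21041, 0.012)–(-1.73779, -1.26255, 0.012)  len=0.0521
  (v9,v13,v10) [++-] → (-1.01291, 0.683819, 0.012)–(-1.01291, 0.735951, 0.012)  len=0.0521
  (v10,v13,v14) [-+-] → (-1.01291, 0.683819, 0.012)–(-1.01291, -0.735951, 0.012)  len=1.4198
  (v12,v16,v13) [--+] → (0.61421, -2.02678, 0.012)–(-1.73779, -1.26255, 0.012)  len=2.4730
  (v13,v16,v17) [+-+] → (0.61421, -2.02678, 0.012)–(0.66379, -2.04289, 0.012)  len=0.0521
  (v13,v17,v14) [++-] → (-0.963326, -0.752063, 0.012)–(-1.01291, -0.735951, 0.012)  len=0.0521
  (v14,v17,v18) [-+-] → (-0.963326, -0.752063, 0.012)–(0.386907, -1.19071, 0.012)  len=1.4197
  (v16,v0,v17) [--+] → (2.11736, -0.0421774, 0.012)–(0.66379, -2.04289, 0.012)  len=2.4730
  (v17,v0,v1) [+-+] → (2.11736, -0.0421774, 0.012)–(2.148, 0, 0.012)  len=0.0521
  (v17,v1,v18) [++-] → (0.417551, -1.14854, 0.012)–(0.386907, -1.19071, 0.012)  len=0.0521
  (v18,v1,v2) [-+-] → (0.417551, -1.14854, 0.012)–(1.252, 0, 0.012)  len=1.4197

Chained into 2 loop(s):
  loop 1: 10 segments, perimeter = 12.6257
  loop 2: 10 segments, perimeter = 7.3592
Total perimeter = 19.985


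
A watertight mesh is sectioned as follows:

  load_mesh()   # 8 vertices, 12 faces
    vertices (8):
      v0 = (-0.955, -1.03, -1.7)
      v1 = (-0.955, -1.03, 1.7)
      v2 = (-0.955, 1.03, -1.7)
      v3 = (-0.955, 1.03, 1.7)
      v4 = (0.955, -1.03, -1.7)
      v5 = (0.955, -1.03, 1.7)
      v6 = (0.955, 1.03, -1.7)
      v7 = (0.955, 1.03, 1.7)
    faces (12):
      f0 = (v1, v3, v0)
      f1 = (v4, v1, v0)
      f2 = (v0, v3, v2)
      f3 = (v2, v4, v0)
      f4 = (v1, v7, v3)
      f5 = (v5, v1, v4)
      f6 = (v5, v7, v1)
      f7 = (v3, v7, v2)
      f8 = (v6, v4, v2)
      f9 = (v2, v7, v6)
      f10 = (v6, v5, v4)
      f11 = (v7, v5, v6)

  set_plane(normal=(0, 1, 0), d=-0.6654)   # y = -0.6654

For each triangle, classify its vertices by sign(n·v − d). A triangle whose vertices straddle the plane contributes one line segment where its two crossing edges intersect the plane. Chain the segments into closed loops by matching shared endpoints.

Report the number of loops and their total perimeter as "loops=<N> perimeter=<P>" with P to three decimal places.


loops=1 perimeter=10.620

Straddling triangles (8 of 12):
  (v1,v3,v0) [-+-] → (-0.955, -0.6654, 1.7)–(-0.955, -0.6654, -1.09823)  len=2.7982
  (v0,v3,v2) [-++] → (-0.955, -0.6654, -1.09823)–(-0.955, -0.6654, -1.7)  len=0.6018
  (v2,v4,v0) [+--] → (0.616949, -0.6654, -1.7)–(-0.955, -0.6654, -1.7)  len=1.5719
  (v1,v7,v3) [-++] → (-0.616949, -0.6654, 1.7)–(-0.955, -0.6654, 1.7)  len=0.3381
  (v5,v7,v1) [-+-] → (0.955, -0.6654, 1.7)–(-0.616949, -0.6654, 1.7)  len=1.5719
  (v6,v4,v2) [+-+] → (0.955, -0.6654, -1.7)–(0.616949, -0.6654, -1.7)  len=0.3381
  (v6,v5,v4) [+--] → (0.955, -0.6654, 1.09823)–(0.955, -0.6654, -1.7)  len=2.7982
  (v7,v5,v6) [+-+] → (0.955, -0.6654, 1.7)–(0.955, -0.6654, 1.09823)  len=0.6018

Chained into 1 loop(s):
  loop 1: 8 segments, perimeter = 10.6200
Total perimeter = 10.620


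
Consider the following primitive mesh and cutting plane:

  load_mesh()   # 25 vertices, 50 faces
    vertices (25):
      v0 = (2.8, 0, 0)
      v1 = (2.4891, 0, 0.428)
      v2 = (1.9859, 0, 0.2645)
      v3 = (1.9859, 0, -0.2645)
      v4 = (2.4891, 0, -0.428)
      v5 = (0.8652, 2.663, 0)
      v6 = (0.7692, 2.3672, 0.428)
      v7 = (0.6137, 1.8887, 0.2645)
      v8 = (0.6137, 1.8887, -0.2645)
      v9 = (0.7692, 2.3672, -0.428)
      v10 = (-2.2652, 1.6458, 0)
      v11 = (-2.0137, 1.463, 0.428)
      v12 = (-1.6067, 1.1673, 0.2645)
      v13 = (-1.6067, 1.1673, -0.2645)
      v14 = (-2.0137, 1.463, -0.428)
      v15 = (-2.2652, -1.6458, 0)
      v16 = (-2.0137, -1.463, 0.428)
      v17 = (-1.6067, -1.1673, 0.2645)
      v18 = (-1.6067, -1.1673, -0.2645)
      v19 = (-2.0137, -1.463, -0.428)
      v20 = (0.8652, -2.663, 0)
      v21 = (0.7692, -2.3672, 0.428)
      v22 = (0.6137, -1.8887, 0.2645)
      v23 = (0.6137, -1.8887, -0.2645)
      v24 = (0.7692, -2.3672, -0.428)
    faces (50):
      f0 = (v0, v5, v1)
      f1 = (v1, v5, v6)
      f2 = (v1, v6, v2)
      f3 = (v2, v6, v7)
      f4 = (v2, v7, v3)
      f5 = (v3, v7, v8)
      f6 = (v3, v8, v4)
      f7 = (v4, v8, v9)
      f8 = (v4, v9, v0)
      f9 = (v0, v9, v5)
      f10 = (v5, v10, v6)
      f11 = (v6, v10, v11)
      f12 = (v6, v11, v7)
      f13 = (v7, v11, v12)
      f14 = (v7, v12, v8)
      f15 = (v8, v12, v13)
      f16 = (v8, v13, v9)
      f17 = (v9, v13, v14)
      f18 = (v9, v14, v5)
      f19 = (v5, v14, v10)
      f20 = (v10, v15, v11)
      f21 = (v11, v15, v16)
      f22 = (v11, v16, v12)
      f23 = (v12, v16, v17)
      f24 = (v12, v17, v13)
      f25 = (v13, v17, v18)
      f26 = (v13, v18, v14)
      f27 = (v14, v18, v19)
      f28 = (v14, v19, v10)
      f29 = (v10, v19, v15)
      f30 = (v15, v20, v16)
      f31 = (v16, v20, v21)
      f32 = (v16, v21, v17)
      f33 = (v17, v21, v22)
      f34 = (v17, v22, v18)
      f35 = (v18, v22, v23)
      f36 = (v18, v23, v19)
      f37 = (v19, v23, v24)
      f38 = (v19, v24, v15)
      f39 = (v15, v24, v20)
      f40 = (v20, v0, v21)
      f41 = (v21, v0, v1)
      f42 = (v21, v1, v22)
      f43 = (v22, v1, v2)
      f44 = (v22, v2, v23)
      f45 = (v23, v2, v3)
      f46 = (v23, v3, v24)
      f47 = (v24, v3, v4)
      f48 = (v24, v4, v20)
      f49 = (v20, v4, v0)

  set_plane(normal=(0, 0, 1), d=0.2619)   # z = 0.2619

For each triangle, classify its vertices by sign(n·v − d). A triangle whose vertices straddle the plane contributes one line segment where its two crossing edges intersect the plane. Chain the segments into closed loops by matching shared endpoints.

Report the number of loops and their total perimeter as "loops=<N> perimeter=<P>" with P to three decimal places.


Straddling triangles (20 of 50):
  (v0,v5,v1) [--+] → (1.85889, 1.03347, 0.2619)–(2.60976, 0, 0.2619)  len=1.2774
  (v1,v5,v6) [+-+] → (1.85889, 1.03347, 0.2619)–(0.806456, 2.482, 0.2619)  len=1.7905
  (v2,v7,v3) [++-] → (0.620444, 1.87942, 0.2619)–(1.9859, 0, 0.2619)  len=2.3231
  (v3,v7,v8) [-+-] → (0.620444, 1.87942, 0.2619)–(0.6137, 1.8887, 0.2619)  len=0.0115
  (v5,v10,v6) [--+] → (-0.408402, 2.08724, 0.2619)–(0.806456, 2.482, 0.2619)  len=1.2774
  (v6,v10,v11) [+-+] → (-0.408402, 2.08724, 0.2619)–(-2.1113, 1.53394, 0.2619)  len=1.7905
  (v7,v12,v8) [++-] → (-1.59579, 1.17085, 0.2619)–(0.6137, 1.8887, 0.2619)  len=2.3232
  (v8,v12,v13) [-+-] → (-1.59579, 1.17085, 0.2619)–(-1.6067, 1.1673, 0.2619)  len=0.0115
  (v10,v15,v11) [--+] → (-2.1113, 0.256524, 0.2619)–(-2.1113, 1.53394, 0.2619)  len=1.2774
  (v11,v15,v16) [+-+] → (-2.1113, 0.256524, 0.2619)–(-2.1113, -1.53394, 0.2619)  len=1.7905
  (v12,v17,v13) [++-] → (-1.6067, -1.15583, 0.2619)–(-1.6067, 1.1673, 0.2619)  len=2.3231
  (v13,v17,v18) [-+-] → (-1.6067, -1.15583, 0.2619)–(-1.6067, -1.1673, 0.2619)  len=0.0115
  (v15,v20,v16) [--+] → (-0.896445, -1.9287, 0.2619)–(-2.1113, -1.53394, 0.2619)  len=1.2774
  (v16,v20,v21) [+-+] → (-0.896445, -1.9287, 0.2619)–(0.806456, -2.482, 0.2619)  len=1.7905
  (v17,v22,v18) [++-] → (0.602787, -1.88515, 0.2619)–(-1.6067, -1.1673, 0.2619)  len=2.3232
  (v18,v22,v23) [-+-] → (0.602787, -1.88515, 0.2619)–(0.6137, -1.8887, 0.2619)  len=0.0115
  (v20,v0,v21) [--+] → (1.55732, -1.44853, 0.2619)–(0.806456, -2.482, 0.2619)  len=1.2774
  (v21,v0,v1) [+-+] → (1.55732, -1.44853, 0.2619)–(2.60976, 0, 0.2619)  len=1.7905
  (v22,v2,v23) [++-] → (1.97916, -0.00928284, 0.2619)–(0.6137, -1.8887, 0.2619)  len=2.3231
  (v23,v2,v3) [-+-] → (1.97916, -0.00928284, 0.2619)–(1.9859, 0, 0.2619)  len=0.0115

Chained into 2 loop(s):
  loop 1: 10 segments, perimeter = 15.3396
  loop 2: 10 segments, perimeter = 11.6730
Total perimeter = 27.013

loops=2 perimeter=27.013
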